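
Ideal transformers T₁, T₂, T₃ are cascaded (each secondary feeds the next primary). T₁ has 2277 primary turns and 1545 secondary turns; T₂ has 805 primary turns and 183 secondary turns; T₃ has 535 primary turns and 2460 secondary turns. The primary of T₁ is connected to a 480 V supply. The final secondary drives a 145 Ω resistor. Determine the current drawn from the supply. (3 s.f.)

Secondary of T₁: V = 480.00 × 1545/2277 = 325.69 V.
Secondary of T₂: V = 325.69 × 183/805 = 74.039 V.
Secondary of T₃: V = 74.039 × 2460/535 = 340.44 V.
I_load = 340.44/145 = 2.3479 A, so P_out = 340.44 × 2.3479 = 799.32 W.
All ideal ⇒ P_in = P_out, so I_supply = 799.32/480 = 1.67 A.

I_supply ≈ 1.67 A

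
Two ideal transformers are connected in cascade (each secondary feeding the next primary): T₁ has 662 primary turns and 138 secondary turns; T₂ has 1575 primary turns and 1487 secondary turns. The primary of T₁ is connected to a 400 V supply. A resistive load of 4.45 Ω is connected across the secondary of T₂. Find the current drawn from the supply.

After T₁: V = 400.00 × 138/662 = 83.384 V.
After T₂: V = 83.384 × 1487/1575 = 78.725 V.
I_load = 78.725/4.45 = 17.691 A, so P_out = 78.725 × 17.691 = 1392.7 W.
All ideal ⇒ P_in = P_out, so I_supply = 1392.7/400 = 3.48 A.

I_supply ≈ 3.48 A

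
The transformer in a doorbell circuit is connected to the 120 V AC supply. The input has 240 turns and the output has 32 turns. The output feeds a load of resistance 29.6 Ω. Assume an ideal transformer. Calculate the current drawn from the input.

I_in ≈ 0.0721 A

V_out = V_in × N_out/N_in = 120 × 32/240 = 16.000 V.
I_out = V_out/R = 16.000/29.6 = 0.54054 A.
For an ideal transformer I_in N_in = I_out N_out, so I_in = 0.54054 × 32/240 = 0.0721 A.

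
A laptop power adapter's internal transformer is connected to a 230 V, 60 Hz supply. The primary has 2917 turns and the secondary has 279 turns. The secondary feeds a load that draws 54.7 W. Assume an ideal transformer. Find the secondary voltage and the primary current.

V_s = V_p × N_s/N_p = 230 × 279/2917 = 21.999 V.
I_s = P/V_s = 54.7/21.999 = 2.4865 A.
I_p = I_s × N_s/N_p = 2.4865 × 279/2917 = 0.238 A.

V_s ≈ 22.0 V, I_p ≈ 0.238 A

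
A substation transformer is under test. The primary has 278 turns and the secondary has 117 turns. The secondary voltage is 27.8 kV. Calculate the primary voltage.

V_p ≈ 66100 V

V_p/V_s = N_p/N_s, so V_p = 27800 × 278/117 = 66100 V.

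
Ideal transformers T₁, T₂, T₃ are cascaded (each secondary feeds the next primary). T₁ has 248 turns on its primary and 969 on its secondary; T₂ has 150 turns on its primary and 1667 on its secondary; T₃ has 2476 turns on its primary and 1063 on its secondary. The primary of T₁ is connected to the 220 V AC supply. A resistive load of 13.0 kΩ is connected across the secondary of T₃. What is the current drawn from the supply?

I_supply ≈ 5.88 A

Secondary of T₁: V = 220.00 × 969/248 = 859.60 V.
Secondary of T₂: V = 859.60 × 1667/150 = 9553.0 V.
Secondary of T₃: V = 9553.0 × 1063/2476 = 4101.3 V.
I_load = 4101.3/13000 = 0.31548 A, so P_out = 4101.3 × 0.31548 = 1293.9 W.
All ideal ⇒ P_in = P_out, so I_supply = 1293.9/220 = 5.88 A.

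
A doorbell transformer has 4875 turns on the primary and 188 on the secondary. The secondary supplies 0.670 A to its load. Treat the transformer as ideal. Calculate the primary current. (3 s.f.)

I_p ≈ 0.0258 A

For an ideal transformer I_p/I_s = N_s/N_p, so I_p = 0.670 × 188/4875 = 0.0258 A.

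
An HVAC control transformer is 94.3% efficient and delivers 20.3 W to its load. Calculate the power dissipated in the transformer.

P_loss ≈ 1.23 W

P_in = P_out/η = 20.3/0.943 = 21.5270 W.
P_loss = P_in − P_out = 21.5270 − 20.3 = 1.23 W.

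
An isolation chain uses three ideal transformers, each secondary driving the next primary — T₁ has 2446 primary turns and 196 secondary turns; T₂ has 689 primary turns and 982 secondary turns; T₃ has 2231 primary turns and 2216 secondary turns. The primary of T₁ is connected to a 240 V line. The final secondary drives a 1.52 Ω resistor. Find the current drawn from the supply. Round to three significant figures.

I_supply ≈ 2.03 A

After T₁: V = 240.00 × 196/2446 = 19.231 V.
After T₂: V = 19.231 × 982/689 = 27.410 V.
After T₃: V = 27.410 × 2216/2231 = 27.225 V.
I_load = 27.225/1.52 = 17.911 A, so P_out = 27.225 × 17.911 = 487.64 W.
All ideal ⇒ P_in = P_out, so I_supply = 487.64/240 = 2.03 A.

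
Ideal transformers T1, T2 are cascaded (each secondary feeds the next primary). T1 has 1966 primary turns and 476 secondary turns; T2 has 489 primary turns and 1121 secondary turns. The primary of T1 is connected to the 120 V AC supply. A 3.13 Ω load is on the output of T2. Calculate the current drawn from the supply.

Secondary of T1: V = 120.00 × 476/1966 = 29.054 V.
Secondary of T2: V = 29.054 × 1121/489 = 66.604 V.
I_load = 66.604/3.13 = 21.279 A, so P_out = 66.604 × 21.279 = 1417.3 W.
All ideal ⇒ P_in = P_out, so I_supply = 1417.3/120 = 11.8 A.

I_supply ≈ 11.8 A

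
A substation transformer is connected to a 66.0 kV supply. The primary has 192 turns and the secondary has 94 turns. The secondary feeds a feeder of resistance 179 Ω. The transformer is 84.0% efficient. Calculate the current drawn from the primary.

V_s = 66000 × 94/192 = 32312 V.
I_s = V_s/R = 32312/179 = 180.52 A.
P_out = V_s I_s = 32312 × 180.52 = 5.8329×10^6 W.
P_in = P_out/η = 5.8329×10^6/0.840 = 6.9440×10^6 W.
I_p = P_in/V_p = 6.9440×10^6/66000 = 105 A.

I_p ≈ 105 A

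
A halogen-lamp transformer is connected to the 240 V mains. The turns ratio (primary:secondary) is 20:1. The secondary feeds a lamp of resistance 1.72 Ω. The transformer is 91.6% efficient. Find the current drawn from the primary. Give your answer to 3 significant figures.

V_s = 240 × 1/20 = 12.000 V.
I_s = V_s/R = 12.000/1.72 = 6.9767 A.
P_out = V_s I_s = 12.000 × 6.9767 = 83.721 W.
P_in = P_out/η = 83.721/0.916 = 91.398 W.
I_p = P_in/V_p = 91.398/240 = 0.381 A.

I_p ≈ 0.381 A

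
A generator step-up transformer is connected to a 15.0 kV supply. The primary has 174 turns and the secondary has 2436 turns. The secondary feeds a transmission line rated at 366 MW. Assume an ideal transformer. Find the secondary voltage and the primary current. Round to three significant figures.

V_s ≈ 210000 V, I_p ≈ 24400 A

V_s = V_p × N_s/N_p = 15000 × 2436/174 = 210000 V.
I_s = P/V_s = 3.66×10^8/210000 = 1742.9 A.
I_p = I_s × N_s/N_p = 1742.9 × 2436/174 = 24400 A.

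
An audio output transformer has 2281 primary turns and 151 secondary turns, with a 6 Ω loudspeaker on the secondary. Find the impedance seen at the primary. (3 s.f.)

Z_p = (N_p/N_s)² × Z_s = (2281/151)² × 6 = 1370 Ω.

Z_p ≈ 1370 Ω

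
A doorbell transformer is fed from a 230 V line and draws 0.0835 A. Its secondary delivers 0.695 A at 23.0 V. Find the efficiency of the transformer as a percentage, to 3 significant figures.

η ≈ 83.2%

P_in = 230 × 0.0835 = 19.2050 W.
P_out = 23.0 × 0.695 = 15.9850 W.
η = P_out/P_in = 15.9850/19.2050 = 0.832.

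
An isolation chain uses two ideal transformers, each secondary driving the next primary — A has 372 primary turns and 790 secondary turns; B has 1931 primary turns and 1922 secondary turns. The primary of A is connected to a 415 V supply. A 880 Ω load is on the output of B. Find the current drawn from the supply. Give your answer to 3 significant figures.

I_supply ≈ 2.11 A

Secondary of A: V = 415.00 × 790/372 = 881.32 V.
Secondary of B: V = 881.32 × 1922/1931 = 877.21 V.
I_load = 877.21/880 = 0.99683 A, so P_out = 877.21 × 0.99683 = 874.43 W.
All ideal ⇒ P_in = P_out, so I_supply = 874.43/415 = 2.11 A.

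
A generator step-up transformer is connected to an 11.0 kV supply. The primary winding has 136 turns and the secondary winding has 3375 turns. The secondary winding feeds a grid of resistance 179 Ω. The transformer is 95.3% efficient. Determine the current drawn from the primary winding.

V_s = 11000 × 3375/136 = 272980 V.
I_s = V_s/R = 272980/179 = 1525.0 A.
P_out = V_s I_s = 272980 × 1525.0 = 4.1630×10^8 W.
P_in = P_out/η = 4.1630×10^8/0.953 = 4.3683×10^8 W.
I_p = P_in/V_p = 4.3683×10^8/11000 = 39700 A.

I_p ≈ 39700 A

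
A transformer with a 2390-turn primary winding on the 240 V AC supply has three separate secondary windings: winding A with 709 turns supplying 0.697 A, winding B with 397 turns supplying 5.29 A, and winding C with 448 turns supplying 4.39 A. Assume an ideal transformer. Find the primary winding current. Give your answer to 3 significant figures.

I_p ≈ 1.91 A

V_A = 240 × 709/2390 = 71.197 V; V_B = 240 × 397/2390 = 39.866 V; V_C = 240 × 448/2390 = 44.987 V.
P_out = V_A I_A + V_B I_B + V_C I_C = 71.197×0.697 + 39.866×5.29 + 44.987×4.39 = 49.624 + 210.89 + 197.49 = 458.01 W.
Ideal ⇒ P_in = P_out, so I_p = P_out/V_p = 458.01/240 = 1.91 A.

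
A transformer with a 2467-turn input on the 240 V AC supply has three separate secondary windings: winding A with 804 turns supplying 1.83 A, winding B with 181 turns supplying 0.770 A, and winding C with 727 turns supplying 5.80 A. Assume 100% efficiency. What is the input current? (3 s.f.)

V_A = 240 × 804/2467 = 78.216 V; V_B = 240 × 181/2467 = 17.608 V; V_C = 240 × 727/2467 = 70.726 V.
P_out = V_A I_A + V_B I_B + V_C I_C = 78.216×1.83 + 17.608×0.770 + 70.726×5.80 = 143.14 + 13.558 + 410.21 = 566.90 W.
Ideal ⇒ P_in = P_out, so I_in = P_out/V_in = 566.90/240 = 2.36 A.

I_in ≈ 2.36 A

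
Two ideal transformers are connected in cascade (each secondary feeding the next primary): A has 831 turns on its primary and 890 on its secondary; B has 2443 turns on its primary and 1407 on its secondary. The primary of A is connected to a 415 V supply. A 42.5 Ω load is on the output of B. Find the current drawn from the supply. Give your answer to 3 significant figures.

I_supply ≈ 3.72 A

Secondary of A: V = 415.00 × 890/831 = 444.46 V.
Secondary of B: V = 444.46 × 1407/2443 = 255.98 V.
I_load = 255.98/42.5 = 6.0231 A, so P_out = 255.98 × 6.0231 = 1541.8 W.
All ideal ⇒ P_in = P_out, so I_supply = 1541.8/415 = 3.72 A.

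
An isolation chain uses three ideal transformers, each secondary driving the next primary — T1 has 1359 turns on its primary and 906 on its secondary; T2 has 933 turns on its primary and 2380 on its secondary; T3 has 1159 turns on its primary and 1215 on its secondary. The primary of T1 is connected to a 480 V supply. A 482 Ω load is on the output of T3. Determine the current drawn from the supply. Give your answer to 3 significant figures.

Secondary of T1: V = 480.00 × 906/1359 = 320.00 V.
Secondary of T2: V = 320.00 × 2380/933 = 816.29 V.
Secondary of T3: V = 816.29 × 1215/1159 = 855.73 V.
I_load = 855.73/482 = 1.7754 A, so P_out = 855.73 × 1.7754 = 1519.2 W.
All ideal ⇒ P_in = P_out, so I_supply = 1519.2/480 = 3.17 A.

I_supply ≈ 3.17 A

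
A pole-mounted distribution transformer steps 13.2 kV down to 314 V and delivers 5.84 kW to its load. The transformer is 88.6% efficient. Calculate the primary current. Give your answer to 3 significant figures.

P_in = P_out/η = 5840/0.886 = 6591.4 W.
I_p = P_in/V_p = 6591.4/13200 = 0.499 A.

I_p ≈ 0.499 A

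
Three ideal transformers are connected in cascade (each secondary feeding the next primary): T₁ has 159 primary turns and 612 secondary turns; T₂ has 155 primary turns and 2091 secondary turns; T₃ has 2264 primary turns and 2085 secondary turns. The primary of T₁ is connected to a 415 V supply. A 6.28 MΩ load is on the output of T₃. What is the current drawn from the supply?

After T₁: V = 415.00 × 612/159 = 1597.4 V.
After T₂: V = 1597.4 × 2091/155 = 21549 V.
After T₃: V = 21549 × 2085/2264 = 19845 V.
I_load = 19845/(6.28×10^6) = 0.0031601 A, so P_out = 19845 × 0.0031601 = 62.712 W.
All ideal ⇒ P_in = P_out, so I_supply = 62.712/415 = 0.151 A.

I_supply ≈ 0.151 A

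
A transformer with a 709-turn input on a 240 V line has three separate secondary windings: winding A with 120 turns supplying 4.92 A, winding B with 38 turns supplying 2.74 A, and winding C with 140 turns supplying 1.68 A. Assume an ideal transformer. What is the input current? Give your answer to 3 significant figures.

V_A = 240 × 120/709 = 40.621 V; V_B = 240 × 38/709 = 12.863 V; V_C = 240 × 140/709 = 47.391 V.
P_out = V_A I_A + V_B I_B + V_C I_C = 40.621×4.92 + 12.863×2.74 + 47.391×1.68 = 199.85 + 35.245 + 79.616 = 314.71 W.
Ideal ⇒ P_in = P_out, so I_in = P_out/V_in = 314.71/240 = 1.31 A.

I_in ≈ 1.31 A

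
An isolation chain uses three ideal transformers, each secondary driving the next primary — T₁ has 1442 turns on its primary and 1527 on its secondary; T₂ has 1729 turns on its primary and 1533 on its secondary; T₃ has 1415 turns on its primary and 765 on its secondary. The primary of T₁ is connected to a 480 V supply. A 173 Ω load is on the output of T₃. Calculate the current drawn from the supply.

I_supply ≈ 0.715 A

Secondary of T₁: V = 480.00 × 1527/1442 = 508.29 V.
Secondary of T₂: V = 508.29 × 1533/1729 = 450.67 V.
Secondary of T₃: V = 450.67 × 765/1415 = 243.65 V.
I_load = 243.65/173 = 1.4084 A, so P_out = 243.65 × 1.4084 = 343.15 W.
All ideal ⇒ P_in = P_out, so I_supply = 343.15/480 = 0.715 A.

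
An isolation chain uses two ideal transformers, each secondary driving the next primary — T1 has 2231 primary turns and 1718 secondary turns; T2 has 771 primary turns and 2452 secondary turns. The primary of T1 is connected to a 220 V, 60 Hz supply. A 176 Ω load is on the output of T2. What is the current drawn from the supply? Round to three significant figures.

I_supply ≈ 7.50 A

Secondary of T1: V = 220.00 × 1718/2231 = 169.41 V.
Secondary of T2: V = 169.41 × 2452/771 = 538.78 V.
I_load = 538.78/176 = 3.0613 A, so P_out = 538.78 × 3.0613 = 1649.3 W.
All ideal ⇒ P_in = P_out, so I_supply = 1649.3/220 = 7.50 A.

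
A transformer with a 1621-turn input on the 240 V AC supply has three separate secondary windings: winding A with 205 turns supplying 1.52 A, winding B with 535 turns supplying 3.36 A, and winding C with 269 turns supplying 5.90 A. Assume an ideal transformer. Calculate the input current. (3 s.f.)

V_A = 240 × 205/1621 = 30.352 V; V_B = 240 × 535/1621 = 79.210 V; V_C = 240 × 269/1621 = 39.827 V.
P_out = V_A I_A + V_B I_B + V_C I_C = 30.352×1.52 + 79.210×3.36 + 39.827×5.90 = 46.134 + 266.15 + 234.98 = 547.26 W.
Ideal ⇒ P_in = P_out, so I_in = P_out/V_in = 547.26/240 = 2.28 A.

I_in ≈ 2.28 A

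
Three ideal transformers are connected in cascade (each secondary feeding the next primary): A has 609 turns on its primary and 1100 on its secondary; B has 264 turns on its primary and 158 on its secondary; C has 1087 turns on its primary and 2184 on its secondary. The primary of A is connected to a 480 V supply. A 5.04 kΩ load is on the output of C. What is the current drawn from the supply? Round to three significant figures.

After A: V = 480.00 × 1100/609 = 867.00 V.
After B: V = 867.00 × 158/264 = 518.88 V.
After C: V = 518.88 × 2184/1087 = 1042.5 V.
I_load = 1042.5/5040 = 0.20685 A, so P_out = 1042.5 × 0.20685 = 215.65 W.
All ideal ⇒ P_in = P_out, so I_supply = 215.65/480 = 0.449 A.

I_supply ≈ 0.449 A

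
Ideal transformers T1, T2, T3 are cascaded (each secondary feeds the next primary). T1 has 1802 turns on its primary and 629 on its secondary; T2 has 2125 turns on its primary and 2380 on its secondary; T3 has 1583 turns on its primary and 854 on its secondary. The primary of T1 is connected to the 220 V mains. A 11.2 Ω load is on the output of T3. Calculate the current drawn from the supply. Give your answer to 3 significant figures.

I_supply ≈ 0.874 A

Secondary of T1: V = 220.00 × 629/1802 = 76.792 V.
Secondary of T2: V = 76.792 × 2380/2125 = 86.008 V.
Secondary of T3: V = 86.008 × 854/1583 = 46.400 V.
I_load = 46.400/11.2 = 4.1428 A, so P_out = 46.400 × 4.1428 = 192.22 W.
All ideal ⇒ P_in = P_out, so I_supply = 192.22/220 = 0.874 A.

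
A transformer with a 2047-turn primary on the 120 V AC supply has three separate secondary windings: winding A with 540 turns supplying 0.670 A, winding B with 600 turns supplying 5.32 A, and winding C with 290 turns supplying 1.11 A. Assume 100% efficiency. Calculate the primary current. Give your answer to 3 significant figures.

V_A = 120 × 540/2047 = 31.656 V; V_B = 120 × 600/2047 = 35.173 V; V_C = 120 × 290/2047 = 17.000 V.
P_out = V_A I_A + V_B I_B + V_C I_C = 31.656×0.670 + 35.173×5.32 + 17.000×1.11 = 21.210 + 187.12 + 18.871 = 227.20 W.
Ideal ⇒ P_in = P_out, so I_p = P_out/V_p = 227.20/120 = 1.89 A.

I_p ≈ 1.89 A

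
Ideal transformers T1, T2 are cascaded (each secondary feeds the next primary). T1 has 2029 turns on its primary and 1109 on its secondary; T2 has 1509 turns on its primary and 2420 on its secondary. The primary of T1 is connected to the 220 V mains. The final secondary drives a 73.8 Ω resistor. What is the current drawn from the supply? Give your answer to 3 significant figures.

Secondary of T1: V = 220.00 × 1109/2029 = 120.25 V.
Secondary of T2: V = 120.25 × 2420/1509 = 192.84 V.
I_load = 192.84/73.8 = 2.6130 A, so P_out = 192.84 × 2.6130 = 503.90 W.
All ideal ⇒ P_in = P_out, so I_supply = 503.90/220 = 2.29 A.

I_supply ≈ 2.29 A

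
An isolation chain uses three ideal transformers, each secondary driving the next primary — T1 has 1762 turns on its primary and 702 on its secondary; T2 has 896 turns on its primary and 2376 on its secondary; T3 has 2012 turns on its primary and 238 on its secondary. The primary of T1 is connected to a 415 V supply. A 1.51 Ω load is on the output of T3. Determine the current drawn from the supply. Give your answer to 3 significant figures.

Secondary of T1: V = 415.00 × 702/1762 = 165.34 V.
Secondary of T2: V = 165.34 × 2376/896 = 438.45 V.
Secondary of T3: V = 438.45 × 238/2012 = 51.864 V.
I_load = 51.864/1.51 = 34.347 A, so P_out = 51.864 × 34.347 = 1781.4 W.
All ideal ⇒ P_in = P_out, so I_supply = 1781.4/415 = 4.29 A.

I_supply ≈ 4.29 A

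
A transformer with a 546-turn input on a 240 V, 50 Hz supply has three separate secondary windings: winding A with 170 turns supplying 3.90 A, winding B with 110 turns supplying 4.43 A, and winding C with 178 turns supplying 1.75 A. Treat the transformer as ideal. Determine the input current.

V_A = 240 × 170/546 = 74.725 V; V_B = 240 × 110/546 = 48.352 V; V_C = 240 × 178/546 = 78.242 V.
P_out = V_A I_A + V_B I_B + V_C I_C = 74.725×3.90 + 48.352×4.43 + 78.242×1.75 = 291.43 + 214.20 + 136.92 = 642.55 W.
Ideal ⇒ P_in = P_out, so I_in = P_out/V_in = 642.55/240 = 2.68 A.

I_in ≈ 2.68 A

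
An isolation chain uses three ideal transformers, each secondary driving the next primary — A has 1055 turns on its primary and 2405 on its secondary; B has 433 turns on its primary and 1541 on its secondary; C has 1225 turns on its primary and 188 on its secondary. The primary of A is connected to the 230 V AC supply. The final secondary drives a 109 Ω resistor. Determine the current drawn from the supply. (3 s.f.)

I_supply ≈ 3.27 A

After A: V = 230.00 × 2405/1055 = 524.31 V.
After B: V = 524.31 × 1541/433 = 1866.0 V.
After C: V = 1866.0 × 188/1225 = 286.37 V.
I_load = 286.37/109 = 2.6272 A, so P_out = 286.37 × 2.6272 = 752.36 W.
All ideal ⇒ P_in = P_out, so I_supply = 752.36/230 = 3.27 A.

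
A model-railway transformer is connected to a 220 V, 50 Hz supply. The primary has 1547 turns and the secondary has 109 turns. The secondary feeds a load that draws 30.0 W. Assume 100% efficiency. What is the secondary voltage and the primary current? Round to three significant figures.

V_s ≈ 15.5 V, I_p ≈ 0.136 A

V_s = V_p × N_s/N_p = 220 × 109/1547 = 15.501 V.
I_s = P/V_s = 30.0/15.501 = 1.9354 A.
I_p = I_s × N_s/N_p = 1.9354 × 109/1547 = 0.136 A.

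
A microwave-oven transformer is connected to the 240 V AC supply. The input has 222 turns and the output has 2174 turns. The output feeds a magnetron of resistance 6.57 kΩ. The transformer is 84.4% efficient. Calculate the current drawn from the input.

V_out = 240 × 2174/222 = 2350.3 V.
I_out = V_out/R = 2350.3/6570 = 0.35773 A.
P_out = V_out I_out = 2350.3 × 0.35773 = 840.76 W.
P_in = P_out/η = 840.76/0.844 = 996.16 W.
I_in = P_in/V_in = 996.16/240 = 4.15 A.

I_in ≈ 4.15 A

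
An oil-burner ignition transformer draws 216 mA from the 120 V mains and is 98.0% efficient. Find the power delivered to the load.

P_in = V_p I_p = 120 × 0.216 = 25.920 W.
P_out = η P_in = 0.980 × 25.920 = 25.4 W.

P_out ≈ 25.4 W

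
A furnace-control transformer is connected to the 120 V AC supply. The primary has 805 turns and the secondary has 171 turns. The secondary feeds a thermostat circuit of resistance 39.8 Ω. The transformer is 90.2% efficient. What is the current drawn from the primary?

I_p ≈ 0.151 A

V_s = 120 × 171/805 = 25.491 V.
I_s = V_s/R = 25.491/39.8 = 0.64047 A.
P_out = V_s I_s = 25.491 × 0.64047 = 16.326 W.
P_in = P_out/η = 16.326/0.902 = 18.100 W.
I_p = P_in/V_p = 18.100/120 = 0.151 A.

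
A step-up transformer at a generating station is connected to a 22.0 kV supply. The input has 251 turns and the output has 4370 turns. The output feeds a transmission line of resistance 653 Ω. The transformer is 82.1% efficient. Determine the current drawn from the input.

V_out = 22000 × 4370/251 = 383030 V.
I_out = V_out/R = 383030/653 = 586.57 A.
P_out = V_out I_out = 383030 × 586.57 = 2.2467×10^8 W.
P_in = P_out/η = 2.2467×10^8/0.821 = 2.7366×10^8 W.
I_in = P_in/V_in = 2.7366×10^8/22000 = 12400 A.

I_in ≈ 12400 A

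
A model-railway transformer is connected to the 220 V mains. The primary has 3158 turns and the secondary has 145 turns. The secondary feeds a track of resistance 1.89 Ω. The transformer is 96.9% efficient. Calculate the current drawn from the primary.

V_s = 220 × 145/3158 = 10.101 V.
I_s = V_s/R = 10.101/1.89 = 5.3446 A.
P_out = V_s I_s = 10.101 × 5.3446 = 53.988 W.
P_in = P_out/η = 53.988/0.969 = 55.715 W.
I_p = P_in/V_p = 55.715/220 = 0.253 A.

I_p ≈ 0.253 A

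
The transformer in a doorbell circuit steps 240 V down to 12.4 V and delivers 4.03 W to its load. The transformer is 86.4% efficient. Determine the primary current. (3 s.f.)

P_in = P_out/η = 4.03/0.864 = 4.6644 W.
I_p = P_in/V_p = 4.6644/240 = 0.0194 A.

I_p ≈ 0.0194 A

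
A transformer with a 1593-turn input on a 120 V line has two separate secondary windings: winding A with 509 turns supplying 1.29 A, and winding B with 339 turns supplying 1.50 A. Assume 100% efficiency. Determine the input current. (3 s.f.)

I_in ≈ 0.731 A

V_A = 120 × 509/1593 = 38.343 V; V_B = 120 × 339/1593 = 25.537 V.
P_out = V_A I_A + V_B I_B = 38.343×1.29 + 25.537×1.50 = 49.462 + 38.305 = 87.767 W.
Ideal ⇒ P_in = P_out, so I_in = P_out/V_in = 87.767/120 = 0.731 A.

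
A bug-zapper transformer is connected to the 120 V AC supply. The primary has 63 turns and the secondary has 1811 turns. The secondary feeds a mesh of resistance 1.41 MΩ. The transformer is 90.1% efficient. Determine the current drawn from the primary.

V_s = 120 × 1811/63 = 3449.5 V.
I_s = V_s/R = 3449.5/(1.41×10^6) = 0.0024465 A.
P_out = V_s I_s = 3449.5 × 0.0024465 = 8.4392 W.
P_in = P_out/η = 8.4392/0.901 = 9.3664 W.
I_p = P_in/V_p = 9.3664/120 = 0.0781 A.

I_p ≈ 0.0781 A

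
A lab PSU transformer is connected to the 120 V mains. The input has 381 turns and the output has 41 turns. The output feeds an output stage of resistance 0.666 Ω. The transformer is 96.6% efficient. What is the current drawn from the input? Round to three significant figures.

I_in ≈ 2.16 A

V_out = 120 × 41/381 = 12.913 V.
I_out = V_out/R = 12.913/0.666 = 19.389 A.
P_out = V_out I_out = 12.913 × 19.389 = 250.38 W.
P_in = P_out/η = 250.38/0.966 = 259.20 W.
I_in = P_in/V_in = 259.20/120 = 2.16 A.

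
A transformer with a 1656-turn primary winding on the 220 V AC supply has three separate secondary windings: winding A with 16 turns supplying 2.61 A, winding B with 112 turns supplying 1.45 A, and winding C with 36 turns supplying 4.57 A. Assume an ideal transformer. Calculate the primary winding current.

V_A = 220 × 16/1656 = 2.1256 V; V_B = 220 × 112/1656 = 14.879 V; V_C = 220 × 36/1656 = 4.7826 V.
P_out = V_A I_A + V_B I_B + V_C I_C = 2.1256×2.61 + 14.879×1.45 + 4.7826×4.57 = 5.5478 + 21.575 + 21.857 = 48.979 W.
Ideal ⇒ P_in = P_out, so I_p = P_out/V_p = 48.979/220 = 0.223 A.

I_p ≈ 0.223 A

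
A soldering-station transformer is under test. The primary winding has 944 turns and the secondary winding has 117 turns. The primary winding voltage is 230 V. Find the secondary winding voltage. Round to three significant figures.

V_s/V_p = N_s/N_p, so V_s = 230 × 117/944 = 28.5 V.

V_s ≈ 28.5 V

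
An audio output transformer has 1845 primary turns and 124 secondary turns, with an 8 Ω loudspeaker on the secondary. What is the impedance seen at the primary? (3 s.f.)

Z_p ≈ 1770 Ω

Z_p = (N_p/N_s)² × Z_s = (1845/124)² × 8 = 1770 Ω.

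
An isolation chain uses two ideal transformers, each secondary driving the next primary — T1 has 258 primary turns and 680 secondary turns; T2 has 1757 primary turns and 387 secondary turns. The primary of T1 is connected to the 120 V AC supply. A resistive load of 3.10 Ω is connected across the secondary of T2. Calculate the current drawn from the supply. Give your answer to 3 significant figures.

I_supply ≈ 13.0 A

Secondary of T1: V = 120.00 × 680/258 = 316.28 V.
Secondary of T2: V = 316.28 × 387/1757 = 69.664 V.
I_load = 69.664/3.10 = 22.472 A, so P_out = 69.664 × 22.472 = 1565.5 W.
All ideal ⇒ P_in = P_out, so I_supply = 1565.5/120 = 13.0 A.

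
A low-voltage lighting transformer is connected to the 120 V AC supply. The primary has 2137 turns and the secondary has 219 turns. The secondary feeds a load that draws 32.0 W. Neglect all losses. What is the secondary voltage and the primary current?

V_s = V_p × N_s/N_p = 120 × 219/2137 = 12.298 V.
I_s = P/V_s = 32.0/12.298 = 2.6021 A.
I_p = I_s × N_s/N_p = 2.6021 × 219/2137 = 0.267 A.

V_s ≈ 12.3 V, I_p ≈ 0.267 A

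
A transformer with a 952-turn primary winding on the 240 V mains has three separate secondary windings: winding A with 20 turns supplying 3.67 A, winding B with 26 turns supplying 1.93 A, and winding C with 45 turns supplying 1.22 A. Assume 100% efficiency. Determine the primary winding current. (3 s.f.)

I_p ≈ 0.187 A

V_A = 240 × 20/952 = 5.0420 V; V_B = 240 × 26/952 = 6.5546 V; V_C = 240 × 45/952 = 11.345 V.
P_out = V_A I_A + V_B I_B + V_C I_C = 5.0420×3.67 + 6.5546×1.93 + 11.345×1.22 = 18.504 + 12.650 + 13.840 = 44.995 W.
Ideal ⇒ P_in = P_out, so I_p = P_out/V_p = 44.995/240 = 0.187 A.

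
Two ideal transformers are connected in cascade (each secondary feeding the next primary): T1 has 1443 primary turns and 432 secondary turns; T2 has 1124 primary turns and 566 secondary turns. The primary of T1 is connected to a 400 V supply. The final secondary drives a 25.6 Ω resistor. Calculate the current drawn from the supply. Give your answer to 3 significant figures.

I_supply ≈ 0.355 A

After T1: V = 400.00 × 432/1443 = 119.75 V.
After T2: V = 119.75 × 566/1124 = 60.301 V.
I_load = 60.301/25.6 = 2.3555 A, so P_out = 60.301 × 2.3555 = 142.04 W.
All ideal ⇒ P_in = P_out, so I_supply = 142.04/400 = 0.355 A.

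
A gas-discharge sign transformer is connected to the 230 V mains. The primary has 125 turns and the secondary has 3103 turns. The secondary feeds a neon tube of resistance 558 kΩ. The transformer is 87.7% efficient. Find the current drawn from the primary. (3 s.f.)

I_p ≈ 0.290 A

V_s = 230 × 3103/125 = 5709.5 V.
I_s = V_s/R = 5709.5/558000 = 0.010232 A.
P_out = V_s I_s = 5709.5 × 0.010232 = 58.420 W.
P_in = P_out/η = 58.420/0.877 = 66.614 W.
I_p = P_in/V_p = 66.614/230 = 0.290 A.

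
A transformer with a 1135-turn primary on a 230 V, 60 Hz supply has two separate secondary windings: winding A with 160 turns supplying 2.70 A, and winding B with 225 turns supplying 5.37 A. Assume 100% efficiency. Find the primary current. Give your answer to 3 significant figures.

V_A = 230 × 160/1135 = 32.423 V; V_B = 230 × 225/1135 = 45.595 V.
P_out = V_A I_A + V_B I_B = 32.423×2.70 + 45.595×5.37 = 87.542 + 244.84 = 332.39 W.
Ideal ⇒ P_in = P_out, so I_p = P_out/V_p = 332.39/230 = 1.45 A.

I_p ≈ 1.45 A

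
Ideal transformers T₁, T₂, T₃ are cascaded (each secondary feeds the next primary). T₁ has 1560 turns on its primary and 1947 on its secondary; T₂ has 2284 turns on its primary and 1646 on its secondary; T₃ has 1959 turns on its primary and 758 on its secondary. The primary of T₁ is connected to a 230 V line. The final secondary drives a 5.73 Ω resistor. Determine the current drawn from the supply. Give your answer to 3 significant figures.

I_supply ≈ 4.86 A

Secondary of T₁: V = 230.00 × 1947/1560 = 287.06 V.
Secondary of T₂: V = 287.06 × 1646/2284 = 206.87 V.
Secondary of T₃: V = 206.87 × 758/1959 = 80.046 V.
I_load = 80.046/5.73 = 13.970 A, so P_out = 80.046 × 13.970 = 1118.2 W.
All ideal ⇒ P_in = P_out, so I_supply = 1118.2/230 = 4.86 A.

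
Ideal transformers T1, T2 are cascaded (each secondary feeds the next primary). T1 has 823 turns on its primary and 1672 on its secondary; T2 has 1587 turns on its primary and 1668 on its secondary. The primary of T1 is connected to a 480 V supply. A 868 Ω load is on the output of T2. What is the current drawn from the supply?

After T1: V = 480.00 × 1672/823 = 975.16 V.
After T2: V = 975.16 × 1668/1587 = 1024.9 V.
I_load = 1024.9/868 = 1.1808 A, so P_out = 1024.9 × 1.1808 = 1210.2 W.
All ideal ⇒ P_in = P_out, so I_supply = 1210.2/480 = 2.52 A.

I_supply ≈ 2.52 A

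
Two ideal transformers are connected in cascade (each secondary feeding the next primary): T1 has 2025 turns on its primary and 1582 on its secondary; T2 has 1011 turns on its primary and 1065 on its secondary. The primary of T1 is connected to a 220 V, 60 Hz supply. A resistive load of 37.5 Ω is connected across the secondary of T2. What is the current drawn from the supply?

I_supply ≈ 3.97 A

After T1: V = 220.00 × 1582/2025 = 171.87 V.
After T2: V = 171.87 × 1065/1011 = 181.05 V.
I_load = 181.05/37.5 = 4.8280 A, so P_out = 181.05 × 4.8280 = 874.13 W.
All ideal ⇒ P_in = P_out, so I_supply = 874.13/220 = 3.97 A.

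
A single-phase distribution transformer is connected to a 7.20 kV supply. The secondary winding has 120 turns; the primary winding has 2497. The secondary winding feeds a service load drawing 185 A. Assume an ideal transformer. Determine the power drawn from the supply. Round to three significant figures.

P ≈ 64000 W

I_p = I_s × N_s/N_p = 185 × 120/2497 = 8.8907 A.
P = V_p I_p = 7200 × 8.8907 = 64000 W.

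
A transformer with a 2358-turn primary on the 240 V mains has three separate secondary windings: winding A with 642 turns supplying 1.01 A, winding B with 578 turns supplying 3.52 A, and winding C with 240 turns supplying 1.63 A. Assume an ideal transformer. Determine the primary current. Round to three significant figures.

V_A = 240 × 642/2358 = 65.344 V; V_B = 240 × 578/2358 = 58.830 V; V_C = 240 × 240/2358 = 24.427 V.
P_out = V_A I_A + V_B I_B + V_C I_C = 65.344×1.01 + 58.830×3.52 + 24.427×1.63 = 65.997 + 207.08 + 39.817 = 312.89 W.
Ideal ⇒ P_in = P_out, so I_p = P_out/V_p = 312.89/240 = 1.30 A.

I_p ≈ 1.30 A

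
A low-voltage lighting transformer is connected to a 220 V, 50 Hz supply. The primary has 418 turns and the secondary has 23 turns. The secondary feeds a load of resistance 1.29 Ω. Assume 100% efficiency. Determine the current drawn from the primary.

I_p ≈ 0.516 A

V_s = V_p × N_s/N_p = 220 × 23/418 = 12.105 V.
I_s = V_s/R = 12.105/1.29 = 9.3839 A.
For an ideal transformer I_p N_p = I_s N_s, so I_p = 9.3839 × 23/418 = 0.516 A.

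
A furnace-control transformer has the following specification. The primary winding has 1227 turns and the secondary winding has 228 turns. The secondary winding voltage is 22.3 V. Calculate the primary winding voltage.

V_p ≈ 120 V

V_p/V_s = N_p/N_s, so V_p = 22.3 × 1227/228 = 120 V.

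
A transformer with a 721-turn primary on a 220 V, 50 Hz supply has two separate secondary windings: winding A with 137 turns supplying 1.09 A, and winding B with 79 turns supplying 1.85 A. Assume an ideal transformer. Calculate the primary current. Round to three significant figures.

I_p ≈ 0.410 A

V_A = 220 × 137/721 = 41.803 V; V_B = 220 × 79/721 = 24.105 V.
P_out = V_A I_A + V_B I_B = 41.803×1.09 + 24.105×1.85 = 45.565 + 44.595 = 90.160 W.
Ideal ⇒ P_in = P_out, so I_p = P_out/V_p = 90.160/220 = 0.410 A.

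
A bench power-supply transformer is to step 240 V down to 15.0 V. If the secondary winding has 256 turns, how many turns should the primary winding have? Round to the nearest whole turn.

N_p/N_s = V_p/V_s, so N_p = 256 × 240/15.0 = 4096.0 ≈ 4096 turns.

N_p = 4096 turns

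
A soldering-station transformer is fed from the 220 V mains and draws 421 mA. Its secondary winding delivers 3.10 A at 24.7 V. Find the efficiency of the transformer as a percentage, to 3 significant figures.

η ≈ 82.7%

P_in = 220 × 0.421 = 92.6200 W.
P_out = 24.7 × 3.10 = 76.5700 W.
η = P_out/P_in = 76.5700/92.6200 = 0.827.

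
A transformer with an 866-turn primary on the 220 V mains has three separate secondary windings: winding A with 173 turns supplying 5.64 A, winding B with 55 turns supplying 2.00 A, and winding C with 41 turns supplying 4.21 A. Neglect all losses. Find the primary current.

V_A = 220 × 173/866 = 43.949 V; V_B = 220 × 55/866 = 13.972 V; V_C = 220 × 41/866 = 10.416 V.
P_out = V_A I_A + V_B I_B + V_C I_C = 43.949×5.64 + 13.972×2.00 + 10.416×4.21 = 247.87 + 27.945 + 43.850 = 319.67 W.
Ideal ⇒ P_in = P_out, so I_p = P_out/V_p = 319.67/220 = 1.45 A.

I_p ≈ 1.45 A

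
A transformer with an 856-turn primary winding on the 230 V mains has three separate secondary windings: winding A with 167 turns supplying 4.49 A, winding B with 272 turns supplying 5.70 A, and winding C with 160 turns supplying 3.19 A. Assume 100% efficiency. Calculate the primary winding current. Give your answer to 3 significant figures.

V_A = 230 × 167/856 = 44.871 V; V_B = 230 × 272/856 = 73.084 V; V_C = 230 × 160/856 = 42.991 V.
P_out = V_A I_A + V_B I_B + V_C I_C = 44.871×4.49 + 73.084×5.70 + 42.991×3.19 = 201.47 + 416.58 + 137.14 = 755.19 W.
Ideal ⇒ P_in = P_out, so I_p = P_out/V_p = 755.19/230 = 3.28 A.

I_p ≈ 3.28 A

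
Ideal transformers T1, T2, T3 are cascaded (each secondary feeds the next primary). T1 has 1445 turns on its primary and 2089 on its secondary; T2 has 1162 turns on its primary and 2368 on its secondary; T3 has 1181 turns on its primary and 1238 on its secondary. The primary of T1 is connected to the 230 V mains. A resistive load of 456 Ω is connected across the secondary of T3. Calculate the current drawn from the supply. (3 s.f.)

After T1: V = 230.00 × 2089/1445 = 332.51 V.
After T2: V = 332.51 × 2368/1162 = 677.60 V.
After T3: V = 677.60 × 1238/1181 = 710.30 V.
I_load = 710.30/456 = 1.5577 A, so P_out = 710.30 × 1.5577 = 1106.4 W.
All ideal ⇒ P_in = P_out, so I_supply = 1106.4/230 = 4.81 A.

I_supply ≈ 4.81 A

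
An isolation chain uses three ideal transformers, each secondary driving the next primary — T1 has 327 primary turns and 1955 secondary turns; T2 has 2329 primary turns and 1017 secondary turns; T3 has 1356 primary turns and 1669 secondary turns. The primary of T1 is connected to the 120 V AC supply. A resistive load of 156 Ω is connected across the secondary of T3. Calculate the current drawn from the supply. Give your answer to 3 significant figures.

I_supply ≈ 7.94 A

Secondary of T1: V = 120.00 × 1955/327 = 717.43 V.
Secondary of T2: V = 717.43 × 1017/2329 = 313.28 V.
Secondary of T3: V = 313.28 × 1669/1356 = 385.59 V.
I_load = 385.59/156 = 2.4717 A, so P_out = 385.59 × 2.4717 = 953.09 W.
All ideal ⇒ P_in = P_out, so I_supply = 953.09/120 = 7.94 A.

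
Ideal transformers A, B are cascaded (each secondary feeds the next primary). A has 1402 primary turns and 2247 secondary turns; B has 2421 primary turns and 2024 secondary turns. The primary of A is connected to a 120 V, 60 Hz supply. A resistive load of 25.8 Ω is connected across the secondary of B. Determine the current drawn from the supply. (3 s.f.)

Secondary of A: V = 120.00 × 2247/1402 = 192.33 V.
Secondary of B: V = 192.33 × 2024/2421 = 160.79 V.
I_load = 160.79/25.8 = 6.2321 A, so P_out = 160.79 × 6.2321 = 1002.0 W.
All ideal ⇒ P_in = P_out, so I_supply = 1002.0/120 = 8.35 A.

I_supply ≈ 8.35 A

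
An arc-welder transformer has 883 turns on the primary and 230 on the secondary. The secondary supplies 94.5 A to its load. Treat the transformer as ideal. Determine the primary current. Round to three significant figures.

I_p ≈ 24.6 A

For an ideal transformer I_p/I_s = N_s/N_p, so I_p = 94.5 × 230/883 = 24.6 A.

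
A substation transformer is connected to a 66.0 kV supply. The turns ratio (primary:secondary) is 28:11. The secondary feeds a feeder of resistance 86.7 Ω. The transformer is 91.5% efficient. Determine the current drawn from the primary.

V_s = 66000 × 11/28 = 25929 V.
I_s = V_s/R = 25929/86.7 = 299.06 A.
P_out = V_s I_s = 25929 × 299.06 = 7.7542×10^6 W.
P_in = P_out/η = 7.7542×10^6/0.915 = 8.4746×10^6 W.
I_p = P_in/V_p = 8.4746×10^6/66000 = 128 A.

I_p ≈ 128 A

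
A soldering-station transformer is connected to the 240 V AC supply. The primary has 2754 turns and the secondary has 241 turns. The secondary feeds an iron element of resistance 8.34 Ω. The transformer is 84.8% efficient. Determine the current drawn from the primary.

V_s = 240 × 241/2754 = 21.002 V.
I_s = V_s/R = 21.002/8.34 = 2.5182 A.
P_out = V_s I_s = 21.002 × 2.5182 = 52.889 W.
P_in = P_out/η = 52.889/0.848 = 62.369 W.
I_p = P_in/V_p = 62.369/240 = 0.260 A.

I_p ≈ 0.260 A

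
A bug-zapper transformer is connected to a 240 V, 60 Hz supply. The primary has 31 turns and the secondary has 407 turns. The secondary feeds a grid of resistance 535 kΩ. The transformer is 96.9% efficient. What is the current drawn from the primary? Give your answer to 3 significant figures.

V_s = 240 × 407/31 = 3151.0 V.
I_s = V_s/R = 3151.0/535000 = 0.0058897 A.
P_out = V_s I_s = 3151.0 × 0.0058897 = 18.558 W.
P_in = P_out/η = 18.558/0.969 = 19.152 W.
I_p = P_in/V_p = 19.152/240 = 0.0798 A.

I_p ≈ 0.0798 A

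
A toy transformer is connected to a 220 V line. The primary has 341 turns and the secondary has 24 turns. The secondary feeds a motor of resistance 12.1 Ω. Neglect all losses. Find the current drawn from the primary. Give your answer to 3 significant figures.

I_p ≈ 0.0901 A

V_s = V_p × N_s/N_p = 220 × 24/341 = 15.484 V.
I_s = V_s/R = 15.484/12.1 = 1.2797 A.
For an ideal transformer I_p N_p = I_s N_s, so I_p = 1.2797 × 24/341 = 0.0901 A.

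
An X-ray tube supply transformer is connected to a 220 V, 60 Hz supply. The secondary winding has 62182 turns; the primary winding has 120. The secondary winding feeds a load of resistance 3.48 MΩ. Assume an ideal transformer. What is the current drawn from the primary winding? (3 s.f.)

I_p ≈ 17.0 A

V_s = V_p × N_s/N_p = 220 × 62182/120 = 114000 V.
I_s = V_s/R = 114000/(3.48×10^6) = 0.032759 A.
For an ideal transformer I_p N_p = I_s N_s, so I_p = 0.032759 × 62182/120 = 17.0 A.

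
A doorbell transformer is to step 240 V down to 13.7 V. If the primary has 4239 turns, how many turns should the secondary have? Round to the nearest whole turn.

N_s/N_p = V_s/V_p, so N_s = 4239 × 13.7/240 = 242.0 ≈ 242 turns.

N_s = 242 turns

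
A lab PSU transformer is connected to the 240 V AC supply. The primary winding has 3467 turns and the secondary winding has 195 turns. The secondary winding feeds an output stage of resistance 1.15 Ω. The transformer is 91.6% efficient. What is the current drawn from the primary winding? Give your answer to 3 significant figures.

I_p ≈ 0.721 A

V_s = 240 × 195/3467 = 13.499 V.
I_s = V_s/R = 13.499/1.15 = 11.738 A.
P_out = V_s I_s = 13.499 × 11.738 = 158.45 W.
P_in = P_out/η = 158.45/0.916 = 172.98 W.
I_p = P_in/V_p = 172.98/240 = 0.721 A.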